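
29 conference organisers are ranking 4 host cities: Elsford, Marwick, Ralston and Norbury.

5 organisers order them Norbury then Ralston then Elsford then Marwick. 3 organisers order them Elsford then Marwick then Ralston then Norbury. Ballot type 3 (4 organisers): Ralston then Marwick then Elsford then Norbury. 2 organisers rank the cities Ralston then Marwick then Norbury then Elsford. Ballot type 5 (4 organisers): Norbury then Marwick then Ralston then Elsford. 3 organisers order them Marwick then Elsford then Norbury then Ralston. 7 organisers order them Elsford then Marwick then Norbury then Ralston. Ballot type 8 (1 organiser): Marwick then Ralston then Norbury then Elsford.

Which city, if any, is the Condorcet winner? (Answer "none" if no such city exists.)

Head-to-head results (29 organisers):
Elsford vs Marwick: Elsford is ranked higher on 5+3+7 = 15 ballots, Marwick on 14. Elsford wins 15–14.
Elsford vs Ralston: Elsford preferred on 3+3+7 = 13 ballots; Ralston wins 16–13.
Elsford vs Norbury: 17 to 12, Elsford.
Marwick vs Ralston: 3+4+3+7+1 = 18 for Marwick, 11 for Ralston — Marwick by 18–11.
Marwick vs Norbury: 3+4+2+3+7+1 = 20 for Marwick, 9 for Norbury — Marwick by 20–9.
Ralston vs Norbury: 3+4+2+1 = 10 for Ralston, 19 for Norbury — Norbury by 19–10.
Every city loses at least once (Elsford loses to Ralston; Marwick loses to Elsford; Ralston loses to Marwick; Norbury loses to Elsford). The majority relation contains the cycle Elsford → Marwick → Ralston → Elsford, so there is no Condorcet winner.

none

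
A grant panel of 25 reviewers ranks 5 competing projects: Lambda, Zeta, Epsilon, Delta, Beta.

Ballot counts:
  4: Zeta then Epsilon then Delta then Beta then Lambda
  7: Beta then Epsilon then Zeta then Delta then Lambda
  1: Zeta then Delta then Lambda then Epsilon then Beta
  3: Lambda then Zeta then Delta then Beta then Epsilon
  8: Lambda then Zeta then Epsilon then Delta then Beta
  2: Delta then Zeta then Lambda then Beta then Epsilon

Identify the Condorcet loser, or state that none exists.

Head-to-head results (25 reviewers):
Lambda–Zeta: Zeta 14–11.
Lambda vs Epsilon: 14 to 11, Lambda.
Lambda vs Delta: 11 to 14, Delta.
Lambda vs Beta: Lambda is ranked higher on 1+3+8+2 = 14 ballots, Beta on 11. Lambda wins 14–11.
Zeta vs Epsilon: 4+1+3+8+2 = 18 for Zeta, 7 for Epsilon — Zeta by 18–7.
Zeta–Delta: Zeta 23–2.
Zeta vs Beta: Zeta is ranked higher on 4+1+3+8+2 = 18 ballots, Beta on 7. Zeta wins 18–7.
Epsilon vs Delta: Epsilon is ranked higher on 4+7+8 = 19 ballots, Delta on 6. Epsilon wins 19–6.
Epsilon vs Beta: 13 to 12, Epsilon.
Delta vs Beta: Delta is ranked higher on 4+1+3+8+2 = 18 ballots, Beta on 7. Delta wins 18–7.
Only Beta has no wins; Beta is the Condorcet loser.

Beta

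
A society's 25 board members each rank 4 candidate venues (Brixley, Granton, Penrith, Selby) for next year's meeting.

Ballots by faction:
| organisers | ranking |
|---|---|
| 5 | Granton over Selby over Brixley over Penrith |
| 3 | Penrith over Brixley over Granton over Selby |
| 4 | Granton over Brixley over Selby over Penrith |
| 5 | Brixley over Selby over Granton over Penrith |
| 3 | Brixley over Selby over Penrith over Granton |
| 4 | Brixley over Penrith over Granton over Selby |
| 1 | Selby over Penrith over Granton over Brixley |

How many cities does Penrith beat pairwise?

Penrith against each rival (25 organisers):
Penrith vs Brixley: Brixley, 21–4.
Penrith–Granton: Granton 14–11.
Penrith–Selby: Selby 18–7.
Penrith beats no one; loses to Brixley, Granton, Selby — 0 pairwise wins.

0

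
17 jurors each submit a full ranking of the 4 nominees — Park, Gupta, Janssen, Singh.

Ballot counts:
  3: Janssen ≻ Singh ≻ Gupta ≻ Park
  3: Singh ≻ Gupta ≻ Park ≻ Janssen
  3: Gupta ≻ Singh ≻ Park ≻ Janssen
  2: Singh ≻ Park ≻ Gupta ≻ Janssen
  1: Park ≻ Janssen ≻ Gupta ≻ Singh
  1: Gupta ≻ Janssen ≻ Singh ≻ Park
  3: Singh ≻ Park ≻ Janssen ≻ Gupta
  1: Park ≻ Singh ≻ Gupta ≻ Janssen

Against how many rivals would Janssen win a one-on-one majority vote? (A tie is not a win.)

Janssen against each rival (17 jurors):
Janssen vs Park: 3+1 = 4 for Janssen, 13 for Park — Park by 13–4.
Janssen vs Gupta: Janssen preferred on 3+1+3 = 7 ballots; Gupta wins 10–7.
Janssen vs Singh: Singh wins 12–5.
Janssen beats no one; loses to Park, Gupta, Singh — 0 pairwise wins.

0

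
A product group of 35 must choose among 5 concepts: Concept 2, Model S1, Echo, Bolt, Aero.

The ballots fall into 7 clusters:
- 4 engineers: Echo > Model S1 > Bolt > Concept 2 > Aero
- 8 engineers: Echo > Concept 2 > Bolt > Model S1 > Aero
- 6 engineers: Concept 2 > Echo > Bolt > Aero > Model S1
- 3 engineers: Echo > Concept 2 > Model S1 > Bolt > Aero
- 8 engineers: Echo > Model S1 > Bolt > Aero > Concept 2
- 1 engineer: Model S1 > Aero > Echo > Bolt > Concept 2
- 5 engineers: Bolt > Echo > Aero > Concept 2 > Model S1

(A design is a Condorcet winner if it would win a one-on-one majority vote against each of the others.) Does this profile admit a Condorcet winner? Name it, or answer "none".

Check each pair by majority over 35 ballots:
Concept 2 vs Model S1: Concept 2, 22–13.
Concept 2 vs Echo: Echo wins 29–6.
Concept 2–Bolt: Bolt 18–17.
Concept 2 vs Aero: Concept 2, 21–14.
Model S1 vs Echo: Echo, 34–1.
Model S1 vs Bolt: Bolt, 19–16.
Model S1 vs Aero: Model S1, 24–11.
Echo vs Bolt: Echo, 30–5.
Echo vs Aero: Echo, 34–1.
Bolt vs Aero: Bolt wins 34–1.
Echo beats each of Concept 2, Model S1, Bolt, Aero — Echo is the Condorcet winner.

Echo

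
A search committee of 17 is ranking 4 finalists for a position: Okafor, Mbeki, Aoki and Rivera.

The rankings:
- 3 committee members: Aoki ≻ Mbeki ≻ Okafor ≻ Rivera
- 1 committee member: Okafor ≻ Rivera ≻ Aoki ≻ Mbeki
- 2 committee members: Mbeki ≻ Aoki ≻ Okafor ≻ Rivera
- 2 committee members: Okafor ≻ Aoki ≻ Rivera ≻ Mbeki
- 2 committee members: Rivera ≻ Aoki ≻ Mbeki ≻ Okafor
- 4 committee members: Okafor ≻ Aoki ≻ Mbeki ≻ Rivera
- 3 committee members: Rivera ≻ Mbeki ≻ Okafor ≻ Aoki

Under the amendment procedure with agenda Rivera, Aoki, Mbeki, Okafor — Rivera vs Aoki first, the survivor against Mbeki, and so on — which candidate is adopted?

Okafor

Round 1: Rivera vs Aoki — 6–11, Aoki advances.
Round 2: Aoki vs Mbeki — 12–5, Aoki advances.
Round 3: Aoki vs Okafor — 7–10, Okafor advances.
Okafor survives the agenda.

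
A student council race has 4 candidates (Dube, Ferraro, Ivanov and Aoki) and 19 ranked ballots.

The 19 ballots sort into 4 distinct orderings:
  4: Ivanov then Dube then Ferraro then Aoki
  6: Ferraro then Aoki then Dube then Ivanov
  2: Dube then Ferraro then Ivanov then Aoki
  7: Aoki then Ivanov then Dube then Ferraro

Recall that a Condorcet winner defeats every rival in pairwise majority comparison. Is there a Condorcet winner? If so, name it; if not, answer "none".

Pairwise majorities:
Dube vs Ferraro: 4+2+7 = 13 for Dube, 6 for Ferraro — Dube by 13–6.
Dube vs Ivanov: 6+2 = 8 for Dube, 11 for Ivanov — Ivanov by 11–8.
Dube vs Aoki: 6 to 13, Aoki.
Ferraro vs Ivanov: Ferraro preferred on 6+2 = 8 ballots; Ivanov wins 11–8.
Ferraro vs Aoki: Ferraro is ranked higher on 4+6+2 = 12 ballots, Aoki on 7. Ferraro wins 12–7.
Ivanov vs Aoki: Ivanov preferred on 4+2 = 6 ballots; Aoki wins 13–6.
Every candidate loses at least once (Dube loses to Ivanov; Ferraro loses to Dube; Ivanov loses to Aoki; Aoki loses to Ferraro). The majority relation contains the cycle Dube > Ferraro > Aoki > Dube, so there is no Condorcet winner.

none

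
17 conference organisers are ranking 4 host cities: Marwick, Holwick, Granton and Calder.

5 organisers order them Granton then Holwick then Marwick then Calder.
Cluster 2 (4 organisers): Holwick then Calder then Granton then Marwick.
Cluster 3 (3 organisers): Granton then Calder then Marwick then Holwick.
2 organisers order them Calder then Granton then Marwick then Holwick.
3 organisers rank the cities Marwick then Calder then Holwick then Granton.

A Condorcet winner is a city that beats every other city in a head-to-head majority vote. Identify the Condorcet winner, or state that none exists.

Pairwise majorities:
Marwick vs Holwick: 3+2+3 = 8 for Marwick, 9 for Holwick — Holwick by 9–8.
Marwick vs Granton: Granton wins 14–3.
Marwick vs Calder: Calder, 9–8.
Holwick vs Granton: Holwick is ranked higher on 4+3 = 7 ballots, Granton on 10. Granton wins 10–7.
Holwick vs Calder: 5+4 = 9 for Holwick, 8 for Calder — Holwick by 9–8.
Granton vs Calder: Calder, 9–8.
Every city loses at least once (Marwick loses to Holwick; Holwick loses to Granton; Granton loses to Calder; Calder loses to Holwick). The majority relation contains the cycle Holwick beats Calder beats Granton beats Holwick, so there is no Condorcet winner.

none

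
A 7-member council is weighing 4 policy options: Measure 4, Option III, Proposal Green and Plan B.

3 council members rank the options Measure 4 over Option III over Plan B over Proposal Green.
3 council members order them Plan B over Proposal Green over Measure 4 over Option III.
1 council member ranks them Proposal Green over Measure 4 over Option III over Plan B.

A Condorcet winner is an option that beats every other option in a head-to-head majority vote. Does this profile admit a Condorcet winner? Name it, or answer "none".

none

Check each pair by majority over 7 ballots:
Measure 4 vs Option III: Measure 4 preferred on 3+3+1 = 7 ballots; Measure 4 wins 7–0.
Measure 4 vs Proposal Green: Measure 4 preferred on 3 ballots; Proposal Green wins 4–3.
Measure 4 vs Plan B: 3+1 = 4 for Measure 4, 3 for Plan B — Measure 4 by 4–3.
Option III vs Proposal Green: 3 for Option III, 4 for Proposal Green — Proposal Green by 4–3.
Option III vs Plan B: Option III preferred on 3+1 = 4 ballots; Option III wins 4–3.
Proposal Green vs Plan B: Proposal Green is ranked higher on 1 ballot, Plan B on 6. Plan B wins 6–1.
No option is unbeaten: Measure 4 loses to Proposal Green; Option III loses to Measure 4; Proposal Green loses to Plan B; Plan B loses to Measure 4. In particular Measure 4 beats Plan B beats Proposal Green beats Measure 4 is a majority cycle — no Condorcet winner exists.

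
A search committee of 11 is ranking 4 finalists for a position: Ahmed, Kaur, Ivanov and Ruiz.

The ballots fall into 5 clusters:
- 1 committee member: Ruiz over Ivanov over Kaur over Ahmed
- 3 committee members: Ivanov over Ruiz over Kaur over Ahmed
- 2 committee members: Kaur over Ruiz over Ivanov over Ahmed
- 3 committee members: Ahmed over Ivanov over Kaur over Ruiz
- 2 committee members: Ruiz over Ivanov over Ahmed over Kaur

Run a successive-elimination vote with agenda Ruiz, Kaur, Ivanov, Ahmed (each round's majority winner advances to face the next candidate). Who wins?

Ivanov

Round 1: Ruiz vs Kaur — 6–5, Ruiz advances.
Round 2: Ruiz vs Ivanov — 5–6, Ivanov advances.
Round 3: Ivanov vs Ahmed — 8–3, Ivanov advances.
The agenda winner is Ivanov.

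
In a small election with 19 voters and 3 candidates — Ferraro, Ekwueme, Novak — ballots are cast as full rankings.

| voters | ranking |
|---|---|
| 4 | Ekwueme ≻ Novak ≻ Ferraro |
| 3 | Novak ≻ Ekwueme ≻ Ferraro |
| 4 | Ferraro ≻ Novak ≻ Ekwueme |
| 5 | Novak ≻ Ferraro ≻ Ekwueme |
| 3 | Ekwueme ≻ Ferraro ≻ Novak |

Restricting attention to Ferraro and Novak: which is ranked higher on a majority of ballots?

Ballots ranking Ferraro above Novak: 4 + 3 = 7.
Ballots ranking Novak above Ferraro: 19 − 7 = 12.
Novak wins the head-to-head 12–7.

Novak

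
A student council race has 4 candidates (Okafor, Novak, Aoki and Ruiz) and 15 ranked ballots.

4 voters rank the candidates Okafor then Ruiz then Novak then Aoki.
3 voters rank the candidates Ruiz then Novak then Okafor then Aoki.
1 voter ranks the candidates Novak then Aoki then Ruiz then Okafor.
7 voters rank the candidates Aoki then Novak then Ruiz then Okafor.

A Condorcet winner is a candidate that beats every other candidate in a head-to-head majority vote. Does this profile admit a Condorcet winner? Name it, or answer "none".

Pairwise majorities:
Okafor vs Novak: Okafor is ranked higher on 4 ballots, Novak on 11. Novak wins 11–4.
Okafor vs Aoki: Okafor is ranked higher on 4+3 = 7 ballots, Aoki on 8. Aoki wins 8–7.
Okafor vs Ruiz: Okafor is ranked higher on 4 ballots, Ruiz on 11. Ruiz wins 11–4.
Novak vs Aoki: 8 to 7, Novak.
Novak vs Ruiz: 8 to 7, Novak.
Aoki vs Ruiz: Aoki is ranked higher on 1+7 = 8 ballots, Ruiz on 7. Aoki wins 8–7.
Novak wins every pairwise contest, so Novak is the Condorcet winner.

Novak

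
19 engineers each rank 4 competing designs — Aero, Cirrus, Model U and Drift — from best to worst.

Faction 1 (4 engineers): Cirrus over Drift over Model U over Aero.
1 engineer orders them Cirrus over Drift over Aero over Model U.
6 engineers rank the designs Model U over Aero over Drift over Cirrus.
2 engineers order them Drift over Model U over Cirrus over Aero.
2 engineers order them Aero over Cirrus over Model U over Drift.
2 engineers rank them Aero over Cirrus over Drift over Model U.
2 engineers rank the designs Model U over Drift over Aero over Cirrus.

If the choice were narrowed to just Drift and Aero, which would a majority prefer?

Ballots ranking Drift above Aero: 4 + 1 + 2 + 2 = 9.
Ballots ranking Aero above Drift: 19 − 9 = 10.
Aero wins the head-to-head 10–9.

Aero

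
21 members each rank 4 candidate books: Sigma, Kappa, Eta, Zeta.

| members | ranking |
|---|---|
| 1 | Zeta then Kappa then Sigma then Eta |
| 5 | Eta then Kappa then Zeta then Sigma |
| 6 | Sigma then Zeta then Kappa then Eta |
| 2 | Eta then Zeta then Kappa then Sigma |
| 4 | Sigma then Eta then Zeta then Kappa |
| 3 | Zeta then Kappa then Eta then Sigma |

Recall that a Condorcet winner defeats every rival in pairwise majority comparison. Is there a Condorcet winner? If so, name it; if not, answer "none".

Pairwise majorities:
Sigma vs Kappa: Kappa, 11–10.
Sigma vs Eta: Sigma wins 11–10.
Sigma–Zeta: Zeta 11–10.
Kappa vs Eta: Eta wins 11–10.
Kappa vs Zeta: Zeta wins 16–5.
Eta vs Zeta: Eta, 11–10.
No book is unbeaten: Sigma loses to Kappa; Kappa loses to Eta; Eta loses to Sigma; Zeta loses to Eta. In particular Sigma beats Eta beats Kappa beats Sigma is a majority cycle — no Condorcet winner exists.

none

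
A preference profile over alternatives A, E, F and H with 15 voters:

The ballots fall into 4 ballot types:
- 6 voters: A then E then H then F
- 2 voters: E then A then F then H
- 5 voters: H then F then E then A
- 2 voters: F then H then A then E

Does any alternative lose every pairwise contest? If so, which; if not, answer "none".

Pairwise majorities:
A vs E: A, 8–7.
A vs F: A wins 8–7.
A vs H: A preferred on 6+2 = 8 ballots; A wins 8–7.
E vs F: E, 8–7.
E vs H: E, 8–7.
F vs H: F preferred on 2+2 = 4 ballots; H wins 11–4.
F is beaten in every head-to-head and is the Condorcet loser.

F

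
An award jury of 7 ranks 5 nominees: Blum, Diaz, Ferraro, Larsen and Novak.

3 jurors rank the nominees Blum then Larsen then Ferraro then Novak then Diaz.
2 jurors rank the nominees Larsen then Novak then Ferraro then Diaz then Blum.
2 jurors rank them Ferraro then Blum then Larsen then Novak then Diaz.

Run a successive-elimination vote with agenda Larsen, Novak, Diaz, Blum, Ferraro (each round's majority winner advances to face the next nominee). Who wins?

Round 1: Larsen vs Novak — 7–0, Larsen advances.
Round 2: Larsen vs Diaz — 7–0, Larsen advances.
Round 3: Larsen vs Blum — 2–5, Blum advances.
Round 4: Blum vs Ferraro — 3–4, Ferraro advances.
The agenda winner is Ferraro.

Ferraro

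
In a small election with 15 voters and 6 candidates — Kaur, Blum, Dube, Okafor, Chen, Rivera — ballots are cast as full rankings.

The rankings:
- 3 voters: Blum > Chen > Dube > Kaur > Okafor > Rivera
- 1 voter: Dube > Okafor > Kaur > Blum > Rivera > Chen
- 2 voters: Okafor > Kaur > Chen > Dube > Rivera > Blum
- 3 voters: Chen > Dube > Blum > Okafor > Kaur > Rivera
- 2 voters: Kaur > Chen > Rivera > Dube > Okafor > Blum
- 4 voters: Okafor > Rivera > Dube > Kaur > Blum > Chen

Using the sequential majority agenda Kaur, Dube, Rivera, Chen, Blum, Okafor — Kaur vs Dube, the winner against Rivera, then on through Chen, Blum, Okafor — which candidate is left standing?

Round 1: Kaur vs Dube — 4–11, Dube advances.
Round 2: Dube vs Rivera — 9–6, Dube advances.
Round 3: Dube vs Chen — 5–10, Chen advances.
Round 4: Chen vs Blum — 7–8, Blum advances.
Round 5: Blum vs Okafor — 6–9, Okafor advances.
The agenda winner is Okafor.

Okafor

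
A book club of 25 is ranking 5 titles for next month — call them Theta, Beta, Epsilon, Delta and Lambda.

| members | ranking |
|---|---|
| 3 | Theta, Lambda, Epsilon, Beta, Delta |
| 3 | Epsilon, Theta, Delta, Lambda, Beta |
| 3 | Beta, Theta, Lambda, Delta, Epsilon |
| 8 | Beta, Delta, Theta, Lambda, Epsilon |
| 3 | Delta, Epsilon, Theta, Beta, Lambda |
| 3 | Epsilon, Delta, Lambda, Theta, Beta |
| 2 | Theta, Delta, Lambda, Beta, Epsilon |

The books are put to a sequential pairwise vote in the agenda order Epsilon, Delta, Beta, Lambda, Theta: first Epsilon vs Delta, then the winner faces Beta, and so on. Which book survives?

Round 1: Epsilon vs Delta — 9–16, Delta advances.
Round 2: Delta vs Beta — 11–14, Beta advances.
Round 3: Beta vs Lambda — 14–11, Beta advances.
Round 4: Beta vs Theta — 11–14, Theta advances.
The agenda winner is Theta.

Theta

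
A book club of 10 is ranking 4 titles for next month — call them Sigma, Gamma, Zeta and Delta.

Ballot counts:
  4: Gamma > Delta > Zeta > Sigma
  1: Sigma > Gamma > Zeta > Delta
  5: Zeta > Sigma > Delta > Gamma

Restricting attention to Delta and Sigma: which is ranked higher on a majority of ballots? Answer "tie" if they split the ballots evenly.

Sigma

Ballots ranking Delta above Sigma: 4.
Ballots ranking Sigma above Delta: 10 − 4 = 6.
Sigma wins the head-to-head 6–4.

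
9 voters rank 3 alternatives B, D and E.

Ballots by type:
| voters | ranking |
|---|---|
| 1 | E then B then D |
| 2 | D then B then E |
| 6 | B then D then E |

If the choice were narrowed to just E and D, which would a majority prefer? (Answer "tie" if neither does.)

Ballots ranking E above D: 1.
Ballots ranking D above E: 9 − 1 = 8.
D wins the head-to-head 8–1.

D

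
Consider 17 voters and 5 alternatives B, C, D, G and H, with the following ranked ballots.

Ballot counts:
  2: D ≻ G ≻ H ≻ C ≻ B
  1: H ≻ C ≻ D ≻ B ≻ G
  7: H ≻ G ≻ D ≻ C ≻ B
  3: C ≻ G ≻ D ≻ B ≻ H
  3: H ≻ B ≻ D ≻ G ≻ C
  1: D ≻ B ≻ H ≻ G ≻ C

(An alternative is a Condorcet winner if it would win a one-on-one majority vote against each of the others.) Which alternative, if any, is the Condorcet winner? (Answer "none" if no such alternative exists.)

Check each pair by majority over 17 ballots:
B vs C: B is ranked higher on 3+1 = 4 ballots, C on 13. C wins 13–4.
B vs D: 3 for B, 14 for D — D by 14–3.
B vs G: 5 to 12, G.
B vs H: 4 to 13, H.
C vs D: 4 to 13, D.
C vs G: 4 to 13, G.
C vs H: 3 to 14, H.
D vs G: D is ranked higher on 2+1+3+1 = 7 ballots, G on 10. G wins 10–7.
D vs H: 6 to 11, H.
G vs H: 5 to 12, H.
H defeats every rival head-to-head and is the Condorcet winner.

H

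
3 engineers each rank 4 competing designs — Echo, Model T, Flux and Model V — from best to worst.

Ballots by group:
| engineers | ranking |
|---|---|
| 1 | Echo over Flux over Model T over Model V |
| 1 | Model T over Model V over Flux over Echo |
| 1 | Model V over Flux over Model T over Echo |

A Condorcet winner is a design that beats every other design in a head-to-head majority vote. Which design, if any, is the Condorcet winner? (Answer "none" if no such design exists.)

Head-to-head results (3 engineers):
Echo vs Model T: 1 for Echo, 2 for Model T — Model T by 2–1.
Echo vs Flux: Echo preferred on 1 ballot; Flux wins 2–1.
Echo vs Model V: Echo is ranked higher on 1 ballot, Model V on 2. Model V wins 2–1.
Model T vs Flux: 1 for Model T, 2 for Flux — Flux by 2–1.
Model T vs Model V: Model T is ranked higher on 1+1 = 2 ballots, Model V on 1. Model T wins 2–1.
Flux vs Model V: 1 to 2, Model V.
Each design drops at least one matchup (Echo loses to Model T; Model T loses to Flux; Flux loses to Model V; Model V loses to Model T); the cycle Model T > Model V > Flux > Model T rules out a Condorcet winner.

none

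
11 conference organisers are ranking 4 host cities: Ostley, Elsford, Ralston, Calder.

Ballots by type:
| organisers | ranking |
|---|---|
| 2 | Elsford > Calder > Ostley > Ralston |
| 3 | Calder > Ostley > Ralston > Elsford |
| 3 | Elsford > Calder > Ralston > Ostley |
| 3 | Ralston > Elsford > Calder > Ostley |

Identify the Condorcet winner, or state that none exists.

none

Pairwise majorities:
Ostley vs Elsford: Ostley preferred on 3 ballots; Elsford wins 8–3.
Ostley vs Ralston: Ostley preferred on 2+3 = 5 ballots; Ralston wins 6–5.
Ostley vs Calder: 0 to 11, Calder.
Elsford vs Ralston: Elsford is ranked higher on 2+3 = 5 ballots, Ralston on 6. Ralston wins 6–5.
Elsford vs Calder: Elsford is ranked higher on 2+3+3 = 8 ballots, Calder on 3. Elsford wins 8–3.
Ralston vs Calder: Ralston preferred on 3 ballots; Calder wins 8–3.
Each city drops at least one matchup (Ostley loses to Elsford; Elsford loses to Ralston; Ralston loses to Calder; Calder loses to Elsford); the cycle Elsford beats Calder beats Ralston beats Elsford rules out a Condorcet winner.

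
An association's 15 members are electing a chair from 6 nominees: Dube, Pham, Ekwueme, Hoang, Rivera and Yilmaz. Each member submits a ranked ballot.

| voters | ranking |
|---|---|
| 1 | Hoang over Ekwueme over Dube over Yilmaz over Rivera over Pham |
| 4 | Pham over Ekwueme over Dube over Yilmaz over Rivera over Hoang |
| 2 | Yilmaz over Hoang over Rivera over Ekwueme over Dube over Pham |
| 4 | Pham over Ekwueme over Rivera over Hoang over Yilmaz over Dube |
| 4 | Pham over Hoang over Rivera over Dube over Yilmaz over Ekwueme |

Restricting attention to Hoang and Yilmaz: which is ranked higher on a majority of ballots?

Hoang

Ballots ranking Hoang above Yilmaz: 1 + 4 + 4 = 9.
Ballots ranking Yilmaz above Hoang: 15 − 9 = 6.
Hoang wins the head-to-head 9–6.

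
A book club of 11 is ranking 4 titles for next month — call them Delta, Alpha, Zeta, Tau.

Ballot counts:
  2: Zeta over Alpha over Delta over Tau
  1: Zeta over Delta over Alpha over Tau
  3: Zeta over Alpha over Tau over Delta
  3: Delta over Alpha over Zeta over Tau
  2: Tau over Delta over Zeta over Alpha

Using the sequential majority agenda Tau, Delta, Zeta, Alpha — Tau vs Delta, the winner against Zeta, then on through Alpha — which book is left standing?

Zeta

Round 1: Tau vs Delta — 5–6, Delta advances.
Round 2: Delta vs Zeta — 5–6, Zeta advances.
Round 3: Zeta vs Alpha — 8–3, Zeta advances.
Zeta survives the agenda.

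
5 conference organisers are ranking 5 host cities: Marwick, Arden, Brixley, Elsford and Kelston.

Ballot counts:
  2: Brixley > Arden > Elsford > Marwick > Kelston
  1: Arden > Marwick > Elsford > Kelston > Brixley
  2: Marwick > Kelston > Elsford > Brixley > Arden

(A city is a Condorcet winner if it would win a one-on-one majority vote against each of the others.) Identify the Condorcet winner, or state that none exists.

none

Check each pair by majority over 5 ballots:
Marwick vs Arden: Arden wins 3–2.
Marwick vs Brixley: Marwick, 3–2.
Marwick vs Elsford: Marwick wins 3–2.
Marwick–Kelston: Marwick 5–0.
Arden vs Brixley: Brixley, 4–1.
Arden vs Elsford: Arden wins 3–2.
Arden vs Kelston: Arden wins 3–2.
Brixley vs Elsford: Elsford wins 3–2.
Brixley vs Kelston: Kelston, 3–2.
Elsford–Kelston: Elsford 3–2.
Every city loses at least once (Marwick loses to Arden; Arden loses to Brixley; Brixley loses to Marwick; Elsford loses to Marwick; Kelston loses to Marwick). The majority relation contains the cycle Marwick > Brixley > Arden > Marwick, so there is no Condorcet winner.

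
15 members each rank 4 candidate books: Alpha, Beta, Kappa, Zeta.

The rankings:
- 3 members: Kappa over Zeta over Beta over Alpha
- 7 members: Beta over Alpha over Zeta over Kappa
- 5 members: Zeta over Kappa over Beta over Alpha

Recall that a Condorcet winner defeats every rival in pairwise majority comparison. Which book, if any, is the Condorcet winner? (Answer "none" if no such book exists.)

Check each pair by majority over 15 ballots:
Alpha vs Beta: 0 for Alpha, 15 for Beta — Beta by 15–0.
Alpha vs Kappa: Alpha is ranked higher on 7 ballots, Kappa on 8. Kappa wins 8–7.
Alpha vs Zeta: 7 for Alpha, 8 for Zeta — Zeta by 8–7.
Beta vs Kappa: Beta is ranked higher on 7 ballots, Kappa on 8. Kappa wins 8–7.
Beta vs Zeta: Beta is ranked higher on 7 ballots, Zeta on 8. Zeta wins 8–7.
Kappa–Zeta: Zeta 12–3.
Zeta defeats every rival head-to-head and is the Condorcet winner.

Zeta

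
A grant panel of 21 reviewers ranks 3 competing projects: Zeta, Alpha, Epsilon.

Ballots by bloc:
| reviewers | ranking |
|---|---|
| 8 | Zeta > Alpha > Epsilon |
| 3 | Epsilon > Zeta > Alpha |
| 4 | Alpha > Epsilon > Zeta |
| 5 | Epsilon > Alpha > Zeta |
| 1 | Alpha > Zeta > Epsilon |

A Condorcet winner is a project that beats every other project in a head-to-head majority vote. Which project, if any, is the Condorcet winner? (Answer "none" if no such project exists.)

none

Head-to-head results (21 reviewers):
Zeta vs Alpha: 8+3 = 11 for Zeta, 10 for Alpha — Zeta by 11–10.
Zeta vs Epsilon: Epsilon wins 12–9.
Alpha–Epsilon: Alpha 13–8.
Each project drops at least one matchup (Zeta loses to Epsilon; Alpha loses to Zeta; Epsilon loses to Alpha); the cycle Zeta → Alpha → Epsilon → Zeta rules out a Condorcet winner.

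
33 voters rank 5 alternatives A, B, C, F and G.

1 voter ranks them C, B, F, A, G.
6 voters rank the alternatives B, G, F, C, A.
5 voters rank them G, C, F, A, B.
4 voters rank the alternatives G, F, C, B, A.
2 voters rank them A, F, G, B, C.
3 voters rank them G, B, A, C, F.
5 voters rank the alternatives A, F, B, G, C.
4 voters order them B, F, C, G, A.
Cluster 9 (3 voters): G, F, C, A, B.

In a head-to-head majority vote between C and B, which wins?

Ballots ranking C above B: 1 + 5 + 4 + 3 = 13.
Ballots ranking B above C: 33 − 13 = 20.
B wins the head-to-head 20–13.

B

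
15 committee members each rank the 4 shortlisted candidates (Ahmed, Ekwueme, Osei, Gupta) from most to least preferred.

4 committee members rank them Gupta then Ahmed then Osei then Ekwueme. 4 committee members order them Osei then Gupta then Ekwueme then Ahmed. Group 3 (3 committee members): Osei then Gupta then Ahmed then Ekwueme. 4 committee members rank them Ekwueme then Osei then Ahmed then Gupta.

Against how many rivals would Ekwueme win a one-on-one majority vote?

1

Ekwueme against each rival (15 committee members):
Ekwueme vs Ahmed: Ekwueme, 8–7.
Ekwueme vs Osei: Osei wins 11–4.
Ekwueme–Gupta: Gupta 11–4.
Ekwueme beats Ahmed; loses to Osei, Gupta — 1 pairwise win.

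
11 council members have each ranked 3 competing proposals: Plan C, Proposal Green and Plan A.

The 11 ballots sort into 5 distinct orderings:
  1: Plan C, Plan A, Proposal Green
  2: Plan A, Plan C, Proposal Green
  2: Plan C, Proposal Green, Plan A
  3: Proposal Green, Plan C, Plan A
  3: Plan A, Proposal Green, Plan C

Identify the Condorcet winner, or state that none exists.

none

Head-to-head results (11 council members):
Plan C vs Proposal Green: Proposal Green, 6–5.
Plan C–Plan A: Plan C 6–5.
Proposal Green vs Plan A: 5 to 6, Plan A.
Each option drops at least one matchup (Plan C loses to Proposal Green; Proposal Green loses to Plan A; Plan A loses to Plan C); the cycle Plan C → Plan A → Proposal Green → Plan C rules out a Condorcet winner.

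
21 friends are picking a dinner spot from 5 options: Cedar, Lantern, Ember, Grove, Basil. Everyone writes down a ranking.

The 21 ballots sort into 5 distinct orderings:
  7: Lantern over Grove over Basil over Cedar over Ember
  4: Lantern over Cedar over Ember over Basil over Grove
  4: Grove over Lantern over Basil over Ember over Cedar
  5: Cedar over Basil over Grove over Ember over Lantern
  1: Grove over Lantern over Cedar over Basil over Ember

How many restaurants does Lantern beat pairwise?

4

Lantern against each rival (21 friends):
Lantern vs Cedar: 16 to 5, Lantern.
Lantern vs Ember: Lantern, 16–5.
Lantern vs Grove: 11 to 10, Lantern.
Lantern vs Basil: Lantern is ranked higher on 7+4+4+1 = 16 ballots, Basil on 5. Lantern wins 16–5.
Lantern beats Cedar, Ember, Grove, Basil — 4 pairwise wins.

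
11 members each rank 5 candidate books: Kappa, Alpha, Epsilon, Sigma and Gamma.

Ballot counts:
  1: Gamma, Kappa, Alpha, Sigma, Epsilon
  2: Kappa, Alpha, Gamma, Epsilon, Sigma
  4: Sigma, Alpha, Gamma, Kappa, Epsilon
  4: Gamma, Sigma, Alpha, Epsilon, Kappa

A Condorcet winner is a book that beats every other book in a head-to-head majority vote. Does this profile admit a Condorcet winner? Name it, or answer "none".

none

Check each pair by majority over 11 ballots:
Kappa vs Alpha: Alpha wins 8–3.
Kappa vs Epsilon: Kappa wins 7–4.
Kappa–Sigma: Sigma 8–3.
Kappa vs Gamma: Gamma wins 9–2.
Alpha vs Epsilon: Alpha, 11–0.
Alpha–Sigma: Sigma 8–3.
Alpha–Gamma: Alpha 6–5.
Epsilon vs Sigma: Sigma, 9–2.
Epsilon–Gamma: Gamma 11–0.
Sigma vs Gamma: Gamma, 7–4.
Each book drops at least one matchup (Kappa loses to Alpha; Alpha loses to Sigma; Epsilon loses to Kappa; Sigma loses to Gamma; Gamma loses to Alpha); the cycle Alpha → Gamma → Sigma → Alpha rules out a Condorcet winner.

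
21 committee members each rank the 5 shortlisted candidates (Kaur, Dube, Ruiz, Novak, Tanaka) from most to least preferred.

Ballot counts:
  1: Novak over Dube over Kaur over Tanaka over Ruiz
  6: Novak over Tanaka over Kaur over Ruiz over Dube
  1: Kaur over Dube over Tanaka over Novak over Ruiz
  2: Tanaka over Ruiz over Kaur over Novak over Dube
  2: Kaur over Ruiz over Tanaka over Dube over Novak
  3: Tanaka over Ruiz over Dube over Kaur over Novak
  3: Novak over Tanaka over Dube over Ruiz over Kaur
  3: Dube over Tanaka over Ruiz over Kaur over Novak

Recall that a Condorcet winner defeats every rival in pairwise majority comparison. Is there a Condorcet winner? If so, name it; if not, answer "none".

Tanaka

Pairwise majorities:
Kaur vs Dube: 11 to 10, Kaur.
Kaur vs Ruiz: 10 to 11, Ruiz.
Kaur vs Novak: Kaur preferred on 1+2+2+3+3 = 11 ballots; Kaur wins 11–10.
Kaur vs Tanaka: 1+1+2 = 4 for Kaur, 17 for Tanaka — Tanaka by 17–4.
Dube–Ruiz: Ruiz 13–8.
Dube–Novak: Novak 12–9.
Dube–Tanaka: Tanaka 16–5.
Ruiz vs Novak: Ruiz preferred on 2+2+3+3 = 10 ballots; Novak wins 11–10.
Ruiz vs Tanaka: Ruiz preferred on 2 ballots; Tanaka wins 19–2.
Novak vs Tanaka: Novak preferred on 1+6+3 = 10 ballots; Tanaka wins 11–10.
Tanaka wins every pairwise contest, so Tanaka is the Condorcet winner.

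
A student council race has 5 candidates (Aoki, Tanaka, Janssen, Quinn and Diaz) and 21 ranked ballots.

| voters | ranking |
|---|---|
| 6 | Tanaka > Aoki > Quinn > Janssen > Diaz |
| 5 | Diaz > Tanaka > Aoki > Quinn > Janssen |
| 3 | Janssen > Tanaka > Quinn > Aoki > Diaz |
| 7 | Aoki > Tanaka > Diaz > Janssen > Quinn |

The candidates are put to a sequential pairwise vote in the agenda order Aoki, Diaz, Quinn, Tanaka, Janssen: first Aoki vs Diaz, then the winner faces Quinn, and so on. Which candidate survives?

Tanaka

Round 1: Aoki vs Diaz — 16–5, Aoki advances.
Round 2: Aoki vs Quinn — 18–3, Aoki advances.
Round 3: Aoki vs Tanaka — 7–14, Tanaka advances.
Round 4: Tanaka vs Janssen — 18–3, Tanaka advances.
The agenda winner is Tanaka.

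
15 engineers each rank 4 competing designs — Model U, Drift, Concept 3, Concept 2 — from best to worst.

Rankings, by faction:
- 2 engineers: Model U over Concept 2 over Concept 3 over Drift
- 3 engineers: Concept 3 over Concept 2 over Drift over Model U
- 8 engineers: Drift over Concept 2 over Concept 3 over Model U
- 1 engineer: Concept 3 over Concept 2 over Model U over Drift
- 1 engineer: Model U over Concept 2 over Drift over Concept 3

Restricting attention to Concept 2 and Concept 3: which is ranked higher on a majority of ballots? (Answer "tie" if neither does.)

Concept 2

Ballots ranking Concept 2 above Concept 3: 2 + 8 + 1 = 11.
Ballots ranking Concept 3 above Concept 2: 15 − 11 = 4.
Concept 2 wins the head-to-head 11–4.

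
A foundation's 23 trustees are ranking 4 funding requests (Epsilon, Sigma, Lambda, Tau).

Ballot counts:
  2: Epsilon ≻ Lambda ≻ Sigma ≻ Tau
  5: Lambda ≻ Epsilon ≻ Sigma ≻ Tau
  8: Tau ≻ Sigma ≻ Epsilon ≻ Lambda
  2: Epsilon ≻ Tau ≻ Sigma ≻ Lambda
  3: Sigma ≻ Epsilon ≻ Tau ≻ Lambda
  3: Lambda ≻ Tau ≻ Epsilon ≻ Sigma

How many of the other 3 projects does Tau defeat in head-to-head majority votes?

2

Tau against each rival (23 reviewers):
Tau vs Epsilon: Epsilon wins 12–11.
Tau vs Sigma: Tau wins 13–10.
Tau vs Lambda: Tau is ranked higher on 8+2+3 = 13 ballots, Lambda on 10. Tau wins 13–10.
Tau beats Sigma, Lambda; loses to Epsilon — 2 pairwise wins.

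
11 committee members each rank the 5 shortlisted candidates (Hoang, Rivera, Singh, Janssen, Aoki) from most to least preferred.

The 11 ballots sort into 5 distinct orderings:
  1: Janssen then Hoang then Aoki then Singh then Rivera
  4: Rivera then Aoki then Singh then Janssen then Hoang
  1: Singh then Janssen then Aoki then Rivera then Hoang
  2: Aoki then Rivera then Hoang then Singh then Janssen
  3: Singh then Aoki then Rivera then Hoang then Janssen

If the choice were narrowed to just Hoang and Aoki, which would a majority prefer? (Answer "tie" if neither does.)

Ballots ranking Hoang above Aoki: 1.
Ballots ranking Aoki above Hoang: 11 − 1 = 10.
Aoki wins the head-to-head 10–1.

Aoki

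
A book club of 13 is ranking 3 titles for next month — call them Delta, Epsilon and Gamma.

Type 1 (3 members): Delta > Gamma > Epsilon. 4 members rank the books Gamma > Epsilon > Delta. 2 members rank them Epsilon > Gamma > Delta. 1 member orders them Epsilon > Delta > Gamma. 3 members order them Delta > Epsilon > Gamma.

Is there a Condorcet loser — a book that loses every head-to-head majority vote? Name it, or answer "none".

Pairwise majorities:
Delta vs Epsilon: Delta is ranked higher on 3+3 = 6 ballots, Epsilon on 7. Epsilon wins 7–6.
Delta vs Gamma: Delta is ranked higher on 3+1+3 = 7 ballots, Gamma on 6. Delta wins 7–6.
Epsilon–Gamma: Gamma 7–6.
No book is winless: Delta beats Gamma; Epsilon beats Delta; Gamma beats Epsilon. There is no Condorcet loser.

none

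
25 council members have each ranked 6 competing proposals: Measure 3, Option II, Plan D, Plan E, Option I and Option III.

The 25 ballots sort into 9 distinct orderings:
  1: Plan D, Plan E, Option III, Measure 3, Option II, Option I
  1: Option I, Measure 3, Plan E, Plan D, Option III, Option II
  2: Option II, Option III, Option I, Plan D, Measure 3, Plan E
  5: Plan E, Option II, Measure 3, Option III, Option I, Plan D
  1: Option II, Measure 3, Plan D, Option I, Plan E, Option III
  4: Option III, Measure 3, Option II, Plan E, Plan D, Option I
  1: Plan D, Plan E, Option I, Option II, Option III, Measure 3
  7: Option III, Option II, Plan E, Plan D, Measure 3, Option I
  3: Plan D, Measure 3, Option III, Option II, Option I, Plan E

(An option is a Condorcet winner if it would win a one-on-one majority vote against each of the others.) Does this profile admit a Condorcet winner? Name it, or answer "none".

Option III

Pairwise majorities:
Measure 3 vs Option II: 9 to 16, Option II.
Measure 3 vs Plan D: Measure 3 preferred on 1+5+1+4 = 11 ballots; Plan D wins 14–11.
Measure 3 vs Plan E: Measure 3 preferred on 1+2+1+4+3 = 11 ballots; Plan E wins 14–11.
Measure 3 vs Option I: 1+5+1+4+7+3 = 21 for Measure 3, 4 for Option I — Measure 3 by 21–4.
Measure 3 vs Option III: Measure 3 is ranked higher on 1+5+1+3 = 10 ballots, Option III on 15. Option III wins 15–10.
Option II vs Plan D: 19 to 6, Option II.
Option II vs Plan E: 17 to 8, Option II.
Option II vs Option I: Option II preferred on 23 ballots; Option II wins 23–2.
Option II vs Option III: 2+5+1+1 = 9 for Option II, 16 for Option III — Option III by 16–9.
Plan D vs Plan E: Plan D is ranked higher on 1+2+1+1+3 = 8 ballots, Plan E on 17. Plan E wins 17–8.
Plan D vs Option I: Plan D preferred on 1+1+4+1+7+3 = 17 ballots; Plan D wins 17–8.
Plan D vs Option III: 1+1+1+1+3 = 7 for Plan D, 18 for Option III — Option III by 18–7.
Plan E vs Option I: Plan E is ranked higher on 1+5+4+1+7 = 18 ballots, Option I on 7. Plan E wins 18–7.
Plan E vs Option III: 9 to 16, Option III.
Option I vs Option III: Option I preferred on 1+1+1 = 3 ballots; Option III wins 22–3.
Option III beats each of Measure 3, Option II, Plan D, Plan E, Option I — Option III is the Condorcet winner.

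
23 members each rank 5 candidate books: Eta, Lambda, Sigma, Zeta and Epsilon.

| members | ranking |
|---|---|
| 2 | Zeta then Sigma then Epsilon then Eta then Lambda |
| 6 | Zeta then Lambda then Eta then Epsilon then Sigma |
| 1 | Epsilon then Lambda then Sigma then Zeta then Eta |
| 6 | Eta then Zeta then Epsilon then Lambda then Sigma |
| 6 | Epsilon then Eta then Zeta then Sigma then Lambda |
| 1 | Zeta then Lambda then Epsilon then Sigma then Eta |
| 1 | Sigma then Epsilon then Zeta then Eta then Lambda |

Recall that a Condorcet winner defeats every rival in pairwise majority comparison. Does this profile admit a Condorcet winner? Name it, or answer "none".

Pairwise majorities:
Eta vs Lambda: Eta preferred on 2+6+6+1 = 15 ballots; Eta wins 15–8.
Eta vs Sigma: Eta preferred on 6+6+6 = 18 ballots; Eta wins 18–5.
Eta vs Zeta: 12 to 11, Eta.
Eta vs Epsilon: Eta preferred on 6+6 = 12 ballots; Eta wins 12–11.
Lambda vs Sigma: 6+1+6+1 = 14 for Lambda, 9 for Sigma — Lambda by 14–9.
Lambda vs Zeta: Lambda is ranked higher on 1 ballot, Zeta on 22. Zeta wins 22–1.
Lambda vs Epsilon: Lambda preferred on 6+1 = 7 ballots; Epsilon wins 16–7.
Sigma vs Zeta: Sigma is ranked higher on 1+1 = 2 ballots, Zeta on 21. Zeta wins 21–2.
Sigma vs Epsilon: 2+1 = 3 for Sigma, 20 for Epsilon — Epsilon by 20–3.
Zeta vs Epsilon: Zeta preferred on 2+6+6+1 = 15 ballots; Zeta wins 15–8.
Eta wins every pairwise contest, so Eta is the Condorcet winner.

Eta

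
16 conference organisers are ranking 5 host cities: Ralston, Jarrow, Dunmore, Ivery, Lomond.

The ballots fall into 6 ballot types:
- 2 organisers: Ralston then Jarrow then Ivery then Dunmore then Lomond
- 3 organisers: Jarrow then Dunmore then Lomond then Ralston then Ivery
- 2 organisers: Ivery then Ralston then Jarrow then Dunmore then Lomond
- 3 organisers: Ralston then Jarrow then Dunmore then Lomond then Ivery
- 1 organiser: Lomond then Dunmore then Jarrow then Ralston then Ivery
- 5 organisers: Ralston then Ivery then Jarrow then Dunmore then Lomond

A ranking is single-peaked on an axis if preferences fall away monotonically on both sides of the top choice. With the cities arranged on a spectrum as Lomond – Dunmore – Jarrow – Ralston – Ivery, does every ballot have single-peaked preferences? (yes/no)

yes

Axis positions: Lomond=1, Dunmore=2, Jarrow=3, Ralston=4, Ivery=5.
Ballot type 1 (peak Ralston at position 4): ranking walks positions 4-3-5-2-1, expanding outward from the peak — single-peaked.
Ballot type 2 (peak Jarrow at position 3): ranking walks positions 3-2-1-4-5, expanding outward from the peak — single-peaked.
Ballot type 3 (peak Ivery at position 5): ranking walks positions 5-4-3-2-1, expanding outward from the peak — single-peaked.
Ballot type 4 (peak Ralston at position 4): ranking walks positions 4-3-2-1-5, expanding outward from the peak — single-peaked.
Ballot type 5 (peak Lomond at position 1): ranking walks positions 1-2-3-4-5, expanding outward from the peak — single-peaked.
Ballot type 6 (peak Ralston at position 4): ranking walks positions 4-5-3-2-1, expanding outward from the peak — single-peaked.
Every ranking is single-peaked on this axis.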